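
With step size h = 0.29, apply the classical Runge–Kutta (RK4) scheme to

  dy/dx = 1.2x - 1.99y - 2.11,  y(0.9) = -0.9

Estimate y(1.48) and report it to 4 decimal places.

RK4: k1 = f(x_n, y_n); k2 = f(x_n + h/2, y_n + (h/2)·k1); k3 = f(x_n + h/2, y_n + (h/2)·k2); k4 = f(x_n + h, y_n + h·k3); y_{n+1} = y_n + (h/6)·(k1 + 2k2 + 2k3 + k4).
x=0.900000, y=-0.900000:
  k1 = f(0.900000, -0.900000) = 0.761000
  k2 = f(1.045000, -0.789655) = 0.715413
  k3 = f(1.045000, -0.796265) = 0.728567
  k4 = f(1.190000, -0.688715) = 0.688544
  y ← -0.900000 + (0.29/6)·(k1 + 2k2 + 2k3 + k4) = -0.690354
x=1.190000, y=-0.690354:
  k1 = f(1.190000, -0.690354) = 0.691804
  k2 = f(1.335000, -0.590042) = 0.666184
  k3 = f(1.335000, -0.593757) = 0.673577
  k4 = f(1.480000, -0.495017) = 0.651083
  y ← -0.690354 + (0.29/6)·(k1 + 2k2 + 2k3 + k4) = -0.495937
y(1.48) ≈ -0.4959

-0.4959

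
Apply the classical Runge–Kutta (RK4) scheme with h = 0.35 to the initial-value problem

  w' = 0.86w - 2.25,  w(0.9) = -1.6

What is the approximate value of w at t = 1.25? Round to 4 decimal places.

-3.0807

RK4: k1 = f(t_n, w_n); k2 = f(t_n + h/2, w_n + (h/2)·k1); k3 = f(t_n + h/2, w_n + (h/2)·k2); k4 = f(t_n + h, w_n + h·k3); w_{n+1} = w_n + (h/6)·(k1 + 2k2 + 2k3 + k4).
t=0.900000, w=-1.600000:
  k1 = f(0.900000, -1.600000) = -3.626000
  k2 = f(1.075000, -2.234550) = -4.171713
  k3 = f(1.075000, -2.330050) = -4.253843
  k4 = f(1.250000, -3.088845) = -4.906407
  w ← -1.600000 + (0.35/6)·(k1 + 2k2 + 2k3 + k4) = -3.080705
w(1.25) ≈ -3.0807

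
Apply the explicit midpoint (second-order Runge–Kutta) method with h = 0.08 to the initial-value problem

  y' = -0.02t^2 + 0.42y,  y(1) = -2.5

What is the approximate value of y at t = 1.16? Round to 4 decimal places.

Midpoint: k1 = f(t_n, y_n); k2 = f(t_n + h/2, y_n + (h/2)·k1); y_{n+1} = y_n + h·k2.
t=1.000000, y=-2.500000:
  k1 = f(1.000000, -2.500000) = -1.070000
  k2 = f(1.040000, -2.542800) = -1.089608
  y ← -2.500000 + 0.08·(-1.089608) = -2.587169
t=1.080000, y=-2.587169:
  k1 = f(1.080000, -2.587169) = -1.109939
  k2 = f(1.120000, -2.631566) = -1.130346
  y ← -2.587169 + 0.08·(-1.130346) = -2.677596
y(1.16) ≈ -2.6776

-2.6776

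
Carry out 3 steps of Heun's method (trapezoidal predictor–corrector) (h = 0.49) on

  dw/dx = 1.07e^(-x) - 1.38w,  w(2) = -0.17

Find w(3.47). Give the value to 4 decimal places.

Heun: k1 = f(x_n, w_n); k2 = f(x_n + h, w_n + h·k1); w_{n+1} = w_n + (h/2)·(k1 + k2).
x=2.000000, w=-0.170000:
  k1 = f(2.000000, -0.170000) = 0.379409
  k2 = f(2.490000, 0.015910) = 0.066757
  w ← -0.170000 + (0.49/2)·(0.379409 + 0.066757) = -0.060689
x=2.490000, w=-0.060689:
  k1 = f(2.490000, -0.060689) = 0.172465
  k2 = f(2.980000, 0.023819) = 0.021479
  w ← -0.060689 + (0.49/2)·(0.172465 + 0.021479) = -0.013173
x=2.980000, w=-0.013173:
  k1 = f(2.980000, -0.013173) = 0.072527
  k2 = f(3.470000, 0.022365) = 0.002431
  w ← -0.013173 + (0.49/2)·(0.072527 + 0.002431) = 0.005192
w(3.47) ≈ 0.0052

0.0052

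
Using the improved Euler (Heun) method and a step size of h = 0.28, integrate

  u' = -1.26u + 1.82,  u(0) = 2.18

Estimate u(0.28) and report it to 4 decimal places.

1.9663

Heun: k1 = f(x_n, u_n); k2 = f(x_n + h, u_n + h·k1); u_{n+1} = u_n + (h/2)·(k1 + k2).
x=0.000000, u=2.180000:
  k1 = f(0.000000, 2.180000) = -0.926800
  k2 = f(0.280000, 1.920496) = -0.599825
  u ← 2.180000 + (0.28/2)·(-0.926800 + (-0.599825)) = 1.966273
u(0.28) ≈ 1.9663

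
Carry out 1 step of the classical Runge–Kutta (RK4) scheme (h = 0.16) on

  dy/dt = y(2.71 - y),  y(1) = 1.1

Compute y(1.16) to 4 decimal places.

RK4: k1 = f(t_n, y_n); k2 = f(t_n + h/2, y_n + (h/2)·k1); k3 = f(t_n + h/2, y_n + (h/2)·k2); k4 = f(t_n + h, y_n + h·k3); y_{n+1} = y_n + (h/6)·(k1 + 2k2 + 2k3 + k4).
t=1.000000, y=1.100000:
  k1 = f(1.000000, 1.100000) = 1.771000
  k2 = f(1.080000, 1.241680) = 1.823184
  k3 = f(1.080000, 1.245855) = 1.824112
  k4 = f(1.160000, 1.391858) = 1.834666
  y ← 1.100000 + (0.16/6)·(k1 + 2k2 + 2k3 + k4) = 1.390674
y(1.16) ≈ 1.3907

1.3907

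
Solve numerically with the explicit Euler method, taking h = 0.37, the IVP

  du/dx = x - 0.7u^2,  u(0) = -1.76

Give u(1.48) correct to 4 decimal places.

Euler: u_{n+1} = u_n + h·f(x_n, u_n).
x=0.000000, u=-1.760000: f=-2.168320 → u ← -1.760000 + 0.37·(-2.168320) = -2.562278
x=0.370000, u=-2.562278: f=-4.225689 → u ← -2.562278 + 0.37·(-4.225689) = -4.125783
x=0.740000, u=-4.125783: f=-11.175463 → u ← -4.125783 + 0.37·(-11.175463) = -8.260705
x=1.110000, u=-8.260705: f=-46.657469 → u ← -8.260705 + 0.37·(-46.657469) = -25.523968
u(1.48) ≈ -25.5240

-25.5240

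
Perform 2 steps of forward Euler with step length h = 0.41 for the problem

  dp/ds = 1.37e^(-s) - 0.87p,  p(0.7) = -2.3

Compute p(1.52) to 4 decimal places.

-0.5873

Euler: p_{n+1} = p_n + h·f(s_n, p_n).
s=0.700000, p=-2.300000: f=2.681322 → p ← -2.300000 + 0.41·2.681322 = -1.200658
s=1.110000, p=-1.200658: f=1.496068 → p ← -1.200658 + 0.41·1.496068 = -0.587270
p(1.52) ≈ -0.5873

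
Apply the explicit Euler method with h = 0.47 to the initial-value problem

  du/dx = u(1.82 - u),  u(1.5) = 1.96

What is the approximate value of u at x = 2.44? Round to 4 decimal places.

1.8215

Euler: u_{n+1} = u_n + h·f(x_n, u_n).
x=1.500000, u=1.960000: f=-0.274400 → u ← 1.960000 + 0.47·(-0.274400) = 1.831032
x=1.970000, u=1.831032: f=-0.020200 → u ← 1.831032 + 0.47·(-0.020200) = 1.821538
u(2.44) ≈ 1.8215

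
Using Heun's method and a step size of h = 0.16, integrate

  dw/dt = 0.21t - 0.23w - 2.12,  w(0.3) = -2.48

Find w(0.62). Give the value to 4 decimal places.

Heun: k1 = f(t_n, w_n); k2 = f(t_n + h, w_n + h·k1); w_{n+1} = w_n + (h/2)·(k1 + k2).
t=0.300000, w=-2.480000:
  k1 = f(0.300000, -2.480000) = -1.486600
  k2 = f(0.460000, -2.717856) = -1.398293
  w ← -2.480000 + (0.16/2)·(-1.486600 + (-1.398293)) = -2.710791
t=0.460000, w=-2.710791:
  k1 = f(0.460000, -2.710791) = -1.399918
  k2 = f(0.620000, -2.934778) = -1.314801
  w ← -2.710791 + (0.16/2)·(-1.399918 + (-1.314801)) = -2.927969
w(0.62) ≈ -2.9280

-2.9280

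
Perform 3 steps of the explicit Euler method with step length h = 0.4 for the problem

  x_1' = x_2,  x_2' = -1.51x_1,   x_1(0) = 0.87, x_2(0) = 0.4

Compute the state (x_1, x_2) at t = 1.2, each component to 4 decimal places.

Euler on (x_1,x_2): x_1_{n+1} = x_1_n + h·x_1', x_2_{n+1} = x_2_n + h·x_2'.
0.000000: (0.870000, 0.400000); f=(0.400000, -1.313700) → (1.030000, -0.125480)
0.400000: (1.030000, -0.125480); f=(-0.125480, -1.555300) → (0.979808, -0.747600)
0.800000: (0.979808, -0.747600); f=(-0.747600, -1.479510) → (0.680768, -1.339404)
(x_1(1.2), x_2(1.2)) ≈ (0.6808, -1.3394)

0.6808, -1.3394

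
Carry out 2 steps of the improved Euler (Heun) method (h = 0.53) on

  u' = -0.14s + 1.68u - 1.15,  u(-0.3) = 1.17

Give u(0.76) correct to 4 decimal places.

Heun: k1 = f(s_n, u_n); k2 = f(s_n + h, u_n + h·k1); u_{n+1} = u_n + (h/2)·(k1 + k2).
s=-0.300000, u=1.170000:
  k1 = f(-0.300000, 1.170000) = 0.857600
  k2 = f(0.230000, 1.624528) = 1.547007
  u ← 1.170000 + (0.53/2)·(0.857600 + 1.547007) = 1.807221
s=0.230000, u=1.807221:
  k1 = f(0.230000, 1.807221) = 1.853931
  k2 = f(0.760000, 2.789804) = 3.430471
  u ← 1.807221 + (0.53/2)·(1.853931 + 3.430471) = 3.207587
u(0.76) ≈ 3.2076

3.2076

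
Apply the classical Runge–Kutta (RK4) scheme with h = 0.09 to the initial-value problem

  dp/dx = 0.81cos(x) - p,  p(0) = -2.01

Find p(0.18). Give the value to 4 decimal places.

-1.5462

RK4: k1 = f(x_n, p_n); k2 = f(x_n + h/2, p_n + (h/2)·k1); k3 = f(x_n + h/2, p_n + (h/2)·k2); k4 = f(x_n + h, p_n + h·k3); p_{n+1} = p_n + (h/6)·(k1 + 2k2 + 2k3 + k4).
x=0.000000, p=-2.010000:
  k1 = f(0.000000, -2.010000) = 2.820000
  k2 = f(0.045000, -1.883100) = 2.692280
  k3 = f(0.045000, -1.888847) = 2.698027
  k4 = f(0.090000, -1.767178) = 2.573899
  p ← -2.010000 + (0.09/6)·(k1 + 2k2 + 2k3 + k4) = -1.767382
x=0.090000, p=-1.767382:
  k1 = f(0.090000, -1.767382) = 2.574104
  k2 = f(0.135000, -1.651548) = 2.454178
  k3 = f(0.135000, -1.656944) = 2.459574
  k4 = f(0.180000, -1.546021) = 2.342934
  p ← -1.767382 + (0.09/6)·(k1 + 2k2 + 2k3 + k4) = -1.546214
p(0.18) ≈ -1.5462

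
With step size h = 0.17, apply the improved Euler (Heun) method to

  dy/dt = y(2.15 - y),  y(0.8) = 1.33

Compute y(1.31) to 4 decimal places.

1.7790

Heun: k1 = f(t_n, y_n); k2 = f(t_n + h, y_n + h·k1); y_{n+1} = y_n + (h/2)·(k1 + k2).
t=0.800000, y=1.330000:
  k1 = f(0.800000, 1.330000) = 1.090600
  k2 = f(0.970000, 1.515402) = 0.961671
  y ← 1.330000 + (0.17/2)·(1.090600 + 0.961671) = 1.504443
t=0.970000, y=1.504443:
  k1 = f(0.970000, 1.504443) = 0.971204
  k2 = f(1.140000, 1.669548) = 0.802138
  y ← 1.504443 + (0.17/2)·(0.971204 + 0.802138) = 1.655177
t=1.140000, y=1.655177:
  k1 = f(1.140000, 1.655177) = 0.819020
  k2 = f(1.310000, 1.794410) = 0.638074
  y ← 1.655177 + (0.17/2)·(0.819020 + 0.638074) = 1.779030
y(1.31) ≈ 1.7790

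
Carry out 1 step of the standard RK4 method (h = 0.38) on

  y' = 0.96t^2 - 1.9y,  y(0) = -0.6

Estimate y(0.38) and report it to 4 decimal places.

-0.2774

RK4: k1 = f(t_n, y_n); k2 = f(t_n + h/2, y_n + (h/2)·k1); k3 = f(t_n + h/2, y_n + (h/2)·k2); k4 = f(t_n + h, y_n + h·k3); y_{n+1} = y_n + (h/6)·(k1 + 2k2 + 2k3 + k4).
t=0.000000, y=-0.600000:
  k1 = f(0.000000, -0.600000) = 1.140000
  k2 = f(0.190000, -0.383400) = 0.763116
  k3 = f(0.190000, -0.455008) = 0.899171
  k4 = f(0.380000, -0.258315) = 0.629422
  y ← -0.600000 + (0.38/6)·(k1 + 2k2 + 2k3 + k4) = -0.277380
y(0.38) ≈ -0.2774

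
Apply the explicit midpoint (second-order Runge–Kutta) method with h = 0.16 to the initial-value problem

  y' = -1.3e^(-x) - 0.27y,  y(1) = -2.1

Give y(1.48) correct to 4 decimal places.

Midpoint: k1 = f(x_n, y_n); k2 = f(x_n + h/2, y_n + (h/2)·k1); y_{n+1} = y_n + h·k2.
x=1.000000, y=-2.100000:
  k1 = f(1.000000, -2.100000) = 0.088757
  k2 = f(1.080000, -2.092899) = 0.123609
  y ← -2.100000 + 0.16·0.123609 = -2.080223
x=1.160000, y=-2.080223:
  k1 = f(1.160000, -2.080223) = 0.154128
  k2 = f(1.240000, -2.067892) = 0.182131
  y ← -2.080223 + 0.16·0.182131 = -2.051082
x=1.320000, y=-2.051082:
  k1 = f(1.320000, -2.051082) = 0.206516
  k2 = f(1.400000, -2.034560) = 0.228755
  y ← -2.051082 + 0.16·0.228755 = -2.014481
y(1.48) ≈ -2.0145

-2.0145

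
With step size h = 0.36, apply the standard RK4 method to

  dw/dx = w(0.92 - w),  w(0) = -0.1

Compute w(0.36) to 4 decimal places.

RK4: k1 = f(x_n, w_n); k2 = f(x_n + h/2, w_n + (h/2)·k1); k3 = f(x_n + h/2, w_n + (h/2)·k2); k4 = f(x_n + h, w_n + h·k3); w_{n+1} = w_n + (h/6)·(k1 + 2k2 + 2k3 + k4).
x=0.000000, w=-0.100000:
  k1 = f(0.000000, -0.100000) = -0.102000
  k2 = f(0.180000, -0.118360) = -0.122900
  k3 = f(0.180000, -0.122122) = -0.127266
  k4 = f(0.360000, -0.145816) = -0.155413
  w ← -0.100000 + (0.36/6)·(k1 + 2k2 + 2k3 + k4) = -0.145465
w(0.36) ≈ -0.1455

-0.1455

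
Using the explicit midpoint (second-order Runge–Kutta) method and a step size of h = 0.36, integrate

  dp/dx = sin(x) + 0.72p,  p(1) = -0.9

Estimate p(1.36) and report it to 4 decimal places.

-0.7914

Midpoint: k1 = f(x_n, p_n); k2 = f(x_n + h/2, p_n + (h/2)·k1); p_{n+1} = p_n + h·k2.
x=1.000000, p=-0.900000:
  k1 = f(1.000000, -0.900000) = 0.193471
  k2 = f(1.180000, -0.865175) = 0.301680
  p ← -0.900000 + 0.36·0.301680 = -0.791395
p(1.36) ≈ -0.7914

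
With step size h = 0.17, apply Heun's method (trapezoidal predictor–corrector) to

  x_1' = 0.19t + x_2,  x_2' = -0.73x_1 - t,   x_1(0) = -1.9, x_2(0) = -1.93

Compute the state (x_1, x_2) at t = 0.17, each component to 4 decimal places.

Heun on (x_1,x_2): k1 = f(t_n, state_n); k2 = f(t_n + h, state_n + h·k1); state_{n+1} = state_n + (h/2)·(k1 + k2).
0.000000: (-1.900000, -1.930000)
  k1 = (-1.930000, 1.387000)
  predictor → (-2.228100, -1.694210)
  k2 = (-1.661910, 1.456513)
  → (-2.205312, -1.688301)
(x_1(0.17), x_2(0.17)) ≈ (-2.2053, -1.6883)

-2.2053, -1.6883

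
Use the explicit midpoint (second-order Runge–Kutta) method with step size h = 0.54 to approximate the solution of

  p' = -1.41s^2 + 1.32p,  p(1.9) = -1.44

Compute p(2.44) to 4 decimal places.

-7.3972

Midpoint: k1 = f(s_n, p_n); k2 = f(s_n + h/2, p_n + (h/2)·k1); p_{n+1} = p_n + h·k2.
s=1.900000, p=-1.440000:
  k1 = f(1.900000, -1.440000) = -6.990900
  k2 = f(2.170000, -3.327543) = -11.031906
  p ← -1.440000 + 0.54·(-11.031906) = -7.397229
p(2.44) ≈ -7.3972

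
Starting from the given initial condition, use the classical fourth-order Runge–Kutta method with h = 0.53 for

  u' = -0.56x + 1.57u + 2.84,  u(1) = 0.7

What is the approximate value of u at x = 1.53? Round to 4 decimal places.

3.3806

RK4: k1 = f(x_n, u_n); k2 = f(x_n + h/2, u_n + (h/2)·k1); k3 = f(x_n + h/2, u_n + (h/2)·k2); k4 = f(x_n + h, u_n + h·k3); u_{n+1} = u_n + (h/6)·(k1 + 2k2 + 2k3 + k4).
x=1.000000, u=0.700000:
  k1 = f(1.000000, 0.700000) = 3.379000
  k2 = f(1.265000, 1.595435) = 4.636433
  k3 = f(1.265000, 1.928655) = 5.159588
  k4 = f(1.530000, 3.434582) = 7.375493
  u ← 0.700000 + (0.53/6)·(k1 + 2k2 + 2k3 + k4) = 3.380611
u(1.53) ≈ 3.3806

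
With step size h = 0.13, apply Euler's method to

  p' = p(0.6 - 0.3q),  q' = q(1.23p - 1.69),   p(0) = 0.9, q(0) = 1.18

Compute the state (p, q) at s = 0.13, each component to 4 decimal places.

0.9288, 1.0906

Euler on (p,q): p_{n+1} = p_n + h·p', q_{n+1} = q_n + h·q'.
0.000000: (0.900000, 1.180000); f=(0.221400, -0.687940) → (0.928782, 1.090568)
(p(0.13), q(0.13)) ≈ (0.9288, 1.0906)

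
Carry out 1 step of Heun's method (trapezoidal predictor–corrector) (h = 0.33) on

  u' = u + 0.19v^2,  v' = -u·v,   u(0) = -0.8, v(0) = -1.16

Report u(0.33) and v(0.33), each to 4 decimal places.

Heun on (u,v): k1 = f(t_n, state_n); k2 = f(t_n + h, state_n + h·k1); state_{n+1} = state_n + (h/2)·(k1 + k2).
0.000000: (-0.800000, -1.160000)
  k1 = (-0.544336, -0.928000)
  predictor → (-0.979631, -1.466240)
  k2 = (-0.571158, -1.436374)
  → (-0.984056, -1.550122)
(u(0.33), v(0.33)) ≈ (-0.9841, -1.5501)

-0.9841, -1.5501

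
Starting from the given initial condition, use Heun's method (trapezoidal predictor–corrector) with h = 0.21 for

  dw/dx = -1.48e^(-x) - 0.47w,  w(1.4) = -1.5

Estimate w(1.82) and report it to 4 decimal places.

-1.3443

Heun: k1 = f(x_n, w_n); k2 = f(x_n + h, w_n + h·k1); w_{n+1} = w_n + (h/2)·(k1 + k2).
x=1.400000, w=-1.500000:
  k1 = f(1.400000, -1.500000) = 0.340036
  k2 = f(1.610000, -1.428592) = 0.375605
  w ← -1.500000 + (0.21/2)·(0.340036 + 0.375605) = -1.424858
x=1.610000, w=-1.424858:
  k1 = f(1.610000, -1.424858) = 0.373849
  k2 = f(1.820000, -1.346349) = 0.392986
  w ← -1.424858 + (0.21/2)·(0.373849 + 0.392986) = -1.344340
w(1.82) ≈ -1.3443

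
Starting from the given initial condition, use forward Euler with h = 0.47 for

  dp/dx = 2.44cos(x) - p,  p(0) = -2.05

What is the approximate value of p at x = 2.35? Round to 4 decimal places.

Euler: p_{n+1} = p_n + h·f(x_n, p_n).
x=0.000000, p=-2.050000: f=4.490000 → p ← -2.050000 + 0.47·4.490000 = 0.060300
x=0.470000, p=0.060300: f=2.115127 → p ← 0.060300 + 0.47·2.115127 = 1.054410
x=0.940000, p=1.054410: f=0.384673 → p ← 1.054410 + 0.47·0.384673 = 1.235206
x=1.410000, p=1.235206: f=-0.844551 → p ← 1.235206 + 0.47·(-0.844551) = 0.838267
x=1.880000, p=0.838267: f=-1.580759 → p ← 0.838267 + 0.47·(-1.580759) = 0.095310
p(2.35) ≈ 0.0953

0.0953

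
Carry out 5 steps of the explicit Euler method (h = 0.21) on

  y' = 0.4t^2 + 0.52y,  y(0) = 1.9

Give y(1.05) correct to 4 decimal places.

Euler: y_{n+1} = y_n + h·f(t_n, y_n).
t=0.000000, y=1.900000: f=0.988000 → y ← 1.900000 + 0.21·0.988000 = 2.107480
t=0.210000, y=2.107480: f=1.113530 → y ← 2.107480 + 0.21·1.113530 = 2.341321
t=0.420000, y=2.341321: f=1.288047 → y ← 2.341321 + 0.21·1.288047 = 2.611811
t=0.630000, y=2.611811: f=1.516902 → y ← 2.611811 + 0.21·1.516902 = 2.930360
t=0.840000, y=2.930360: f=1.806027 → y ← 2.930360 + 0.21·1.806027 = 3.309626
y(1.05) ≈ 3.3096

3.3096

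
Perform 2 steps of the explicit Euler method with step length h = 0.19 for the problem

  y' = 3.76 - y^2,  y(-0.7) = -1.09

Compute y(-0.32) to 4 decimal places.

0.0444

Euler: y_{n+1} = y_n + h·f(t_n, y_n).
t=-0.700000, y=-1.090000: f=2.571900 → y ← -1.090000 + 0.19·2.571900 = -0.601339
t=-0.510000, y=-0.601339: f=3.398391 → y ← -0.601339 + 0.19·3.398391 = 0.044355
y(-0.32) ≈ 0.0444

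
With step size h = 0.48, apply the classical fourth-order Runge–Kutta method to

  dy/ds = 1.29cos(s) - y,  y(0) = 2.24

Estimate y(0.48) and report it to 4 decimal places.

RK4: k1 = f(s_n, y_n); k2 = f(s_n + h/2, y_n + (h/2)·k1); k3 = f(s_n + h/2, y_n + (h/2)·k2); k4 = f(s_n + h, y_n + h·k3); y_{n+1} = y_n + (h/6)·(k1 + 2k2 + 2k3 + k4).
s=0.000000, y=2.240000:
  k1 = f(0.000000, 2.240000) = -0.950000
  k2 = f(0.240000, 2.012000) = -0.758974
  k3 = f(0.240000, 2.057846) = -0.804820
  k4 = f(0.480000, 1.853686) = -0.709463
  y ← 2.240000 + (0.48/6)·(k1 + 2k2 + 2k3 + k4) = 1.857036
y(0.48) ≈ 1.8570

1.8570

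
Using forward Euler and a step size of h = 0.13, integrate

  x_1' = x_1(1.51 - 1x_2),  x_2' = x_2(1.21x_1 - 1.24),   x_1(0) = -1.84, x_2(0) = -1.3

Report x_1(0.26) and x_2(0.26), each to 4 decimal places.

-3.2385, -0.3168

Euler on (x_1,x_2): x_1_{n+1} = x_1_n + h·x_1', x_2_{n+1} = x_2_n + h·x_2'.
0.000000: (-1.840000, -1.300000); f=(-5.170400, 4.506320) → (-2.512152, -0.714178)
0.130000: (-2.512152, -0.714178); f=(-5.587474, 3.056472) → (-3.238524, -0.316837)
(x_1(0.26), x_2(0.26)) ≈ (-3.2385, -0.3168)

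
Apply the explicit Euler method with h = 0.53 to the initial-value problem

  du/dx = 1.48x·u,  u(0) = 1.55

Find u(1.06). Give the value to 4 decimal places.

Euler: u_{n+1} = u_n + h·f(x_n, u_n).
x=0.000000, u=1.550000: f=0.000000 → u ← 1.550000 + 0.53·0.000000 = 1.550000
x=0.530000, u=1.550000: f=1.215820 → u ← 1.550000 + 0.53·1.215820 = 2.194385
u(1.06) ≈ 2.1944

2.1944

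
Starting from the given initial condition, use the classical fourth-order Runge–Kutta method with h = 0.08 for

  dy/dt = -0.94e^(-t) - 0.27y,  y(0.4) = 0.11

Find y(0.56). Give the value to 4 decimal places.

0.0142

RK4: k1 = f(t_n, y_n); k2 = f(t_n + h/2, y_n + (h/2)·k1); k3 = f(t_n + h/2, y_n + (h/2)·k2); k4 = f(t_n + h, y_n + h·k3); y_{n+1} = y_n + (h/6)·(k1 + 2k2 + 2k3 + k4).
t=0.400000, y=0.110000:
  k1 = f(0.400000, 0.110000) = -0.659801
  k2 = f(0.440000, 0.083608) = -0.627968
  k3 = f(0.440000, 0.084881) = -0.628312
  k4 = f(0.480000, 0.059735) = -0.597785
  y ← 0.110000 + (0.08/6)·(k1 + 2k2 + 2k3 + k4) = 0.059731
t=0.480000, y=0.059731:
  k1 = f(0.480000, 0.059731) = -0.597784
  k2 = f(0.520000, 0.035820) = -0.568521
  k3 = f(0.520000, 0.036991) = -0.568837
  k4 = f(0.560000, 0.014224) = -0.540777
  y ← 0.059731 + (0.08/6)·(k1 + 2k2 + 2k3 + k4) = 0.014221
y(0.56) ≈ 0.0142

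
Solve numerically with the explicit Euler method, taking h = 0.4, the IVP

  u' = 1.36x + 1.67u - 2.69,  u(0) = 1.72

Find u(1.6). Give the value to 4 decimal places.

4.4404

Euler: u_{n+1} = u_n + h·f(x_n, u_n).
x=0.000000, u=1.720000: f=0.182400 → u ← 1.720000 + 0.4·0.182400 = 1.792960
x=0.400000, u=1.792960: f=0.848243 → u ← 1.792960 + 0.4·0.848243 = 2.132257
x=0.800000, u=2.132257: f=1.958870 → u ← 2.132257 + 0.4·1.958870 = 2.915805
x=1.200000, u=2.915805: f=3.811395 → u ← 2.915805 + 0.4·3.811395 = 4.440363
u(1.6) ≈ 4.4404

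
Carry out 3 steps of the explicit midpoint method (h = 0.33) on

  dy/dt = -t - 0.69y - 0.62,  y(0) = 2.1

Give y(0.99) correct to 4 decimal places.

0.2239

Midpoint: k1 = f(t_n, y_n); k2 = f(t_n + h/2, y_n + (h/2)·k1); y_{n+1} = y_n + h·k2.
t=0.000000, y=2.100000:
  k1 = f(0.000000, 2.100000) = -2.069000
  k2 = f(0.165000, 1.758615) = -1.998444
  y ← 2.100000 + 0.33·(-1.998444) = 1.440513
t=0.330000, y=1.440513:
  k1 = f(0.330000, 1.440513) = -1.943954
  k2 = f(0.495000, 1.119761) = -1.887635
  y ← 1.440513 + 0.33·(-1.887635) = 0.817594
t=0.660000, y=0.817594:
  k1 = f(0.660000, 0.817594) = -1.844140
  k2 = f(0.825000, 0.513311) = -1.799184
  y ← 0.817594 + 0.33·(-1.799184) = 0.223863
y(0.99) ≈ 0.2239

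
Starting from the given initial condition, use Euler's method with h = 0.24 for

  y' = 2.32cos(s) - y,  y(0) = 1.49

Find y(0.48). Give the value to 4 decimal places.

Euler: y_{n+1} = y_n + h·f(s_n, y_n).
s=0.000000, y=1.490000: f=0.830000 → y ← 1.490000 + 0.24·0.830000 = 1.689200
s=0.240000, y=1.689200: f=0.564304 → y ← 1.689200 + 0.24·0.564304 = 1.824633
y(0.48) ≈ 1.8246

1.8246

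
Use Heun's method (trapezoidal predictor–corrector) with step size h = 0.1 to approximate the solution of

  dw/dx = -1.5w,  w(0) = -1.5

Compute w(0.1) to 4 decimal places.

Heun: k1 = f(x_n, w_n); k2 = f(x_n + h, w_n + h·k1); w_{n+1} = w_n + (h/2)·(k1 + k2).
x=0.000000, w=-1.500000:
  k1 = f(0.000000, -1.500000) = 2.250000
  k2 = f(0.100000, -1.275000) = 1.912500
  w ← -1.500000 + (0.1/2)·(2.250000 + 1.912500) = -1.291875
w(0.1) ≈ -1.2919

-1.2919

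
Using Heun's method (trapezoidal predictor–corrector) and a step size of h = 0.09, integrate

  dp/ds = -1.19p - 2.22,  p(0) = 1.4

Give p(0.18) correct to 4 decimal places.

Heun: k1 = f(s_n, p_n); k2 = f(s_n + h, p_n + h·k1); p_{n+1} = p_n + (h/2)·(k1 + k2).
s=0.000000, p=1.400000:
  k1 = f(0.000000, 1.400000) = -3.886000
  k2 = f(0.090000, 1.050260) = -3.469809
  p ← 1.400000 + (0.09/2)·(-3.886000 + (-3.469809)) = 1.068989
s=0.090000, p=1.068989:
  k1 = f(0.090000, 1.068989) = -3.492096
  k2 = f(0.180000, 0.754700) = -3.118093
  p ← 1.068989 + (0.09/2)·(-3.492096 + (-3.118093)) = 0.771530
p(0.18) ≈ 0.7715

0.7715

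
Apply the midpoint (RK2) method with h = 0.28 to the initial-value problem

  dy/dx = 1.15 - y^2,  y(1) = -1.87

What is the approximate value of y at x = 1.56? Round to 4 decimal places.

-6.8798

Midpoint: k1 = f(x_n, y_n); k2 = f(x_n + h/2, y_n + (h/2)·k1); y_{n+1} = y_n + h·k2.
x=1.000000, y=-1.870000:
  k1 = f(1.000000, -1.870000) = -2.346900
  k2 = f(1.140000, -2.198566) = -3.683692
  y ← -1.870000 + 0.28·(-3.683692) = -2.901434
x=1.280000, y=-2.901434:
  k1 = f(1.280000, -2.901434) = -7.268319
  k2 = f(1.420000, -3.918998) = -14.208549
  y ← -2.901434 + 0.28·(-14.208549) = -6.879828
y(1.56) ≈ -6.8798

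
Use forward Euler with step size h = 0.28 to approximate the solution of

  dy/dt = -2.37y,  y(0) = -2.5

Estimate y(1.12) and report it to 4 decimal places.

-0.0320

Euler: y_{n+1} = y_n + h·f(t_n, y_n).
t=0.000000, y=-2.500000: f=5.925000 → y ← -2.500000 + 0.28·5.925000 = -0.841000
t=0.280000, y=-0.841000: f=1.993170 → y ← -0.841000 + 0.28·1.993170 = -0.282912
t=0.560000, y=-0.282912: f=0.670502 → y ← -0.282912 + 0.28·0.670502 = -0.095172
t=0.840000, y=-0.095172: f=0.225557 → y ← -0.095172 + 0.28·0.225557 = -0.032016
y(1.12) ≈ -0.0320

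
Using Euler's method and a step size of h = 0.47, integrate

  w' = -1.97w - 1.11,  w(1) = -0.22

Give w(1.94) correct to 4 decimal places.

-0.5616

Euler: w_{n+1} = w_n + h·f(x_n, w_n).
x=1.000000, w=-0.220000: f=-0.676600 → w ← -0.220000 + 0.47·(-0.676600) = -0.538002
x=1.470000, w=-0.538002: f=-0.050136 → w ← -0.538002 + 0.47·(-0.050136) = -0.561566
w(1.94) ≈ -0.5616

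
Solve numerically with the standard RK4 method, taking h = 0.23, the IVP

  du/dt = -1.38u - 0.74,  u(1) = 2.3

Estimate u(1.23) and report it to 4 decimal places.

RK4: k1 = f(t_n, u_n); k2 = f(t_n + h/2, u_n + (h/2)·k1); k3 = f(t_n + h/2, u_n + (h/2)·k2); k4 = f(t_n + h, u_n + h·k3); u_{n+1} = u_n + (h/6)·(k1 + 2k2 + 2k3 + k4).
t=1.000000, u=2.300000:
  k1 = f(1.000000, 2.300000) = -3.914000
  k2 = f(1.115000, 1.849890) = -3.292848
  k3 = f(1.115000, 1.921322) = -3.391425
  k4 = f(1.230000, 1.519972) = -2.837562
  u ← 2.300000 + (0.23/6)·(k1 + 2k2 + 2k3 + k4) = 1.528729
u(1.23) ≈ 1.5287

1.5287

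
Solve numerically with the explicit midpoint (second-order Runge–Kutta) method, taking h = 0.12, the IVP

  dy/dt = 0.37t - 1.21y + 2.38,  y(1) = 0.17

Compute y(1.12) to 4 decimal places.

0.4558

Midpoint: k1 = f(t_n, y_n); k2 = f(t_n + h/2, y_n + (h/2)·k1); y_{n+1} = y_n + h·k2.
t=1.000000, y=0.170000:
  k1 = f(1.000000, 0.170000) = 2.544300
  k2 = f(1.060000, 0.322658) = 2.381784
  y ← 0.170000 + 0.12·2.381784 = 0.455814
y(1.12) ≈ 0.4558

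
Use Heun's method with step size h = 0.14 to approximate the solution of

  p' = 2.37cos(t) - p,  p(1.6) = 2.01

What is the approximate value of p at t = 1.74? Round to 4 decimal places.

Heun: k1 = f(t_n, p_n); k2 = f(t_n + h, p_n + h·k1); p_{n+1} = p_n + (h/2)·(k1 + k2).
t=1.600000, p=2.010000:
  k1 = f(1.600000, 2.010000) = -2.079203
  k2 = f(1.740000, 1.718912) = -2.118014
  p ← 2.010000 + (0.14/2)·(-2.079203 + (-2.118014)) = 1.716195
p(1.74) ≈ 1.7162

1.7162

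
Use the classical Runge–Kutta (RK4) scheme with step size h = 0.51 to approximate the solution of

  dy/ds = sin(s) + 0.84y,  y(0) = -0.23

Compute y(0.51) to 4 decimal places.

-0.2054

RK4: k1 = f(s_n, y_n); k2 = f(s_n + h/2, y_n + (h/2)·k1); k3 = f(s_n + h/2, y_n + (h/2)·k2); k4 = f(s_n + h, y_n + h·k3); y_{n+1} = y_n + (h/6)·(k1 + 2k2 + 2k3 + k4).
s=0.000000, y=-0.230000:
  k1 = f(0.000000, -0.230000) = -0.193200
  k2 = f(0.255000, -0.279266) = 0.017662
  k3 = f(0.255000, -0.225496) = 0.062829
  k4 = f(0.510000, -0.197957) = 0.321893
  y ← -0.230000 + (0.51/6)·(k1 + 2k2 + 2k3 + k4) = -0.205378
y(0.51) ≈ -0.2054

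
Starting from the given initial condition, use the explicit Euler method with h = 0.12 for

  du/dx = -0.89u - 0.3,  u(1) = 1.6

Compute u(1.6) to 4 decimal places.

Euler: u_{n+1} = u_n + h·f(x_n, u_n).
x=1.000000, u=1.600000: f=-1.724000 → u ← 1.600000 + 0.12·(-1.724000) = 1.393120
x=1.120000, u=1.393120: f=-1.539877 → u ← 1.393120 + 0.12·(-1.539877) = 1.208335
x=1.240000, u=1.208335: f=-1.375418 → u ← 1.208335 + 0.12·(-1.375418) = 1.043285
x=1.360000, u=1.043285: f=-1.228523 → u ← 1.043285 + 0.12·(-1.228523) = 0.895862
x=1.480000, u=0.895862: f=-1.097317 → u ← 0.895862 + 0.12·(-1.097317) = 0.764184
u(1.6) ≈ 0.7642

0.7642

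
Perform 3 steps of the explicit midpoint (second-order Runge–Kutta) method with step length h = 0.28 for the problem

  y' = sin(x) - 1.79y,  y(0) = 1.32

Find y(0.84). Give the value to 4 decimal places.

Midpoint: k1 = f(x_n, y_n); k2 = f(x_n + h/2, y_n + (h/2)·k1); y_{n+1} = y_n + h·k2.
x=0.000000, y=1.320000:
  k1 = f(0.000000, 1.320000) = -2.362800
  k2 = f(0.140000, 0.989208) = -1.631139
  y ← 1.320000 + 0.28·(-1.631139) = 0.863281
x=0.280000, y=0.863281:
  k1 = f(0.280000, 0.863281) = -1.268917
  k2 = f(0.420000, 0.685633) = -0.819522
  y ← 0.863281 + 0.28·(-0.819522) = 0.633815
x=0.560000, y=0.633815:
  k1 = f(0.560000, 0.633815) = -0.603342
  k2 = f(0.700000, 0.549347) = -0.339113
  y ← 0.633815 + 0.28·(-0.339113) = 0.538863
y(0.84) ≈ 0.5389

0.5389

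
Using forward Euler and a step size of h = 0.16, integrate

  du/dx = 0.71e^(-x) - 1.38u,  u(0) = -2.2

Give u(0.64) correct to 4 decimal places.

Euler: u_{n+1} = u_n + h·f(x_n, u_n).
x=0.000000, u=-2.200000: f=3.746000 → u ← -2.200000 + 0.16·3.746000 = -1.600640
x=0.160000, u=-1.600640: f=2.813905 → u ← -1.600640 + 0.16·2.813905 = -1.150415
x=0.320000, u=-1.150415: f=2.103139 → u ← -1.150415 + 0.16·2.103139 = -0.813913
x=0.480000, u=-0.813913: f=1.562536 → u ← -0.813913 + 0.16·1.562536 = -0.563907
u(0.64) ≈ -0.5639

-0.5639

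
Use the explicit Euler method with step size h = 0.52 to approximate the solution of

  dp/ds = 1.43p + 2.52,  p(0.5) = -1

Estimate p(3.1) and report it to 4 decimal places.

Euler: p_{n+1} = p_n + h·f(s_n, p_n).
s=0.500000, p=-1.000000: f=1.090000 → p ← -1.000000 + 0.52·1.090000 = -0.433200
s=1.020000, p=-0.433200: f=1.900524 → p ← -0.433200 + 0.52·1.900524 = 0.555072
s=1.540000, p=0.555072: f=3.313754 → p ← 0.555072 + 0.52·3.313754 = 2.278224
s=2.060000, p=2.278224: f=5.777861 → p ← 2.278224 + 0.52·5.777861 = 5.282712
s=2.580000, p=5.282712: f=10.074278 → p ← 5.282712 + 0.52·10.074278 = 10.521337
p(3.1) ≈ 10.5213

10.5213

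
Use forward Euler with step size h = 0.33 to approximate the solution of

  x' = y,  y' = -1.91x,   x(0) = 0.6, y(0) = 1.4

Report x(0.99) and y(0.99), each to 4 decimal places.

1.5155, -0.5295

Euler on (x,y): x_{n+1} = x_n + h·x', y_{n+1} = y_n + h·y'.
0.000000: (0.600000, 1.400000); f=(1.400000, -1.146000) → (1.062000, 1.021820)
0.330000: (1.062000, 1.021820); f=(1.021820, -2.028420) → (1.399201, 0.352441)
0.660000: (1.399201, 0.352441); f=(0.352441, -2.672473) → (1.515506, -0.529475)
(x(0.99), y(0.99)) ≈ (1.5155, -0.5295)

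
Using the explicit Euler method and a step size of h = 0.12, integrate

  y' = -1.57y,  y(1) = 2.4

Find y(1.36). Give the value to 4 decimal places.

1.2830

Euler: y_{n+1} = y_n + h·f(t_n, y_n).
t=1.000000, y=2.400000: f=-3.768000 → y ← 2.400000 + 0.12·(-3.768000) = 1.947840
t=1.120000, y=1.947840: f=-3.058109 → y ← 1.947840 + 0.12·(-3.058109) = 1.580867
t=1.240000, y=1.580867: f=-2.481961 → y ← 1.580867 + 0.12·(-2.481961) = 1.283032
y(1.36) ≈ 1.2830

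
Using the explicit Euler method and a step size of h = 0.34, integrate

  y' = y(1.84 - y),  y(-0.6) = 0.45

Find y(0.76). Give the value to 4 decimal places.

Euler: y_{n+1} = y_n + h·f(s_n, y_n).
s=-0.600000, y=0.450000: f=0.625500 → y ← 0.450000 + 0.34·0.625500 = 0.662670
s=-0.260000, y=0.662670: f=0.780181 → y ← 0.662670 + 0.34·0.780181 = 0.927932
s=0.080000, y=0.927932: f=0.846337 → y ← 0.927932 + 0.34·0.846337 = 1.215686
s=0.420000, y=1.215686: f=0.758970 → y ← 1.215686 + 0.34·0.758970 = 1.473736
y(0.76) ≈ 1.4737

1.4737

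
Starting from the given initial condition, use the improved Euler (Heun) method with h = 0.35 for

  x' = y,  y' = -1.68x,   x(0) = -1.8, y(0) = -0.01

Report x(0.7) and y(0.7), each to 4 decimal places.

Heun on (x,y): k1 = f(t_n, state_n); k2 = f(t_n + h, state_n + h·k1); state_{n+1} = state_n + (h/2)·(k1 + k2).
0.000000: (-1.800000, -0.010000)
  k1 = (-0.010000, 3.024000)
  predictor → (-1.803500, 1.048400)
  k2 = (1.048400, 3.029880)
  → (-1.618280, 1.049429)
0.350000: (-1.618280, 1.049429)
  k1 = (1.049429, 2.718710)
  predictor → (-1.250980, 2.000978)
  k2 = (2.000978, 2.101646)
  → (-1.084459, 1.892991)
(x(0.7), y(0.7)) ≈ (-1.0845, 1.8930)

-1.0845, 1.8930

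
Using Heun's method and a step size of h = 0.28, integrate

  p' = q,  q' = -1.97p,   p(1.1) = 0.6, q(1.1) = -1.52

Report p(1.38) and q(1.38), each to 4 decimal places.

Heun on (p,q): k1 = f(s_n, state_n); k2 = f(s_n + h, state_n + h·k1); state_{n+1} = state_n + (h/2)·(k1 + k2).
1.100000: (0.600000, -1.520000)
  k1 = (-1.520000, -1.182000)
  predictor → (0.174400, -1.850960)
  k2 = (-1.850960, -0.343568)
  → (0.128066, -1.733580)
(p(1.38), q(1.38)) ≈ (0.1281, -1.7336)

0.1281, -1.7336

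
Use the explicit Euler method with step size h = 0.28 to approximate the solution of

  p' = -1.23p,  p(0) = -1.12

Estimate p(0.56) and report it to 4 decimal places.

-0.4814

Euler: p_{n+1} = p_n + h·f(s_n, p_n).
s=0.000000, p=-1.120000: f=1.377600 → p ← -1.120000 + 0.28·1.377600 = -0.734272
s=0.280000, p=-0.734272: f=0.903155 → p ← -0.734272 + 0.28·0.903155 = -0.481389
p(0.56) ≈ -0.4814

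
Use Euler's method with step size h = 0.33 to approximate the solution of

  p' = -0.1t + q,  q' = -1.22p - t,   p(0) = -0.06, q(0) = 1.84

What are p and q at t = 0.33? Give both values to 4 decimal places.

Euler on (p,q): p_{n+1} = p_n + h·p', q_{n+1} = q_n + h·q'.
0.000000: (-0.060000, 1.840000); f=(1.840000, 0.073200) → (0.547200, 1.864156)
(p(0.33), q(0.33)) ≈ (0.5472, 1.8642)

0.5472, 1.8642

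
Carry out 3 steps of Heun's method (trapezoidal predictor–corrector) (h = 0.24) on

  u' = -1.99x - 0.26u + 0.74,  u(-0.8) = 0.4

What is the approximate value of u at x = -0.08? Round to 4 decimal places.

Heun: k1 = f(x_n, u_n); k2 = f(x_n + h, u_n + h·k1); u_{n+1} = u_n + (h/2)·(k1 + k2).
x=-0.800000, u=0.400000:
  k1 = f(-0.800000, 0.400000) = 2.228000
  k2 = f(-0.560000, 0.934720) = 1.611373
  u ← 0.400000 + (0.24/2)·(2.228000 + 1.611373) = 0.860725
x=-0.560000, u=0.860725:
  k1 = f(-0.560000, 0.860725) = 1.630612
  k2 = f(-0.320000, 1.252072) = 1.051261
  u ← 0.860725 + (0.24/2)·(1.630612 + 1.051261) = 1.182549
x=-0.320000, u=1.182549:
  k1 = f(-0.320000, 1.182549) = 1.069337
  k2 = f(-0.080000, 1.439190) = 0.525010
  u ← 1.182549 + (0.24/2)·(1.069337 + 0.525010) = 1.373871
u(-0.08) ≈ 1.3739

1.3739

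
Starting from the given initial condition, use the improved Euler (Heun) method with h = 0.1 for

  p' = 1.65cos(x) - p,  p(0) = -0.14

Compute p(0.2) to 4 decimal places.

Heun: k1 = f(x_n, p_n); k2 = f(x_n + h, p_n + h·k1); p_{n+1} = p_n + (h/2)·(k1 + k2).
x=0.000000, p=-0.140000:
  k1 = f(0.000000, -0.140000) = 1.790000
  k2 = f(0.100000, 0.039000) = 1.602757
  p ← -0.140000 + (0.1/2)·(1.790000 + 1.602757) = 0.029638
x=0.100000, p=0.029638:
  k1 = f(0.100000, 0.029638) = 1.612119
  k2 = f(0.200000, 0.190850) = 1.426260
  p ← 0.029638 + (0.1/2)·(1.612119 + 1.426260) = 0.181557
p(0.2) ≈ 0.1816

0.1816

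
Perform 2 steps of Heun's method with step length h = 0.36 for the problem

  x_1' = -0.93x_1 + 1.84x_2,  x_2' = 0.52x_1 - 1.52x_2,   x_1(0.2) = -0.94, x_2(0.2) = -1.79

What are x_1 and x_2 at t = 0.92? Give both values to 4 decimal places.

-1.5727, -1.0022

Heun on (x_1,x_2): k1 = f(t_n, state_n); k2 = f(t_n + h, state_n + h·k1); state_{n+1} = state_n + (h/2)·(k1 + k2).
0.200000: (-0.940000, -1.790000)
  k1 = (-2.419400, 2.232000)
  predictor → (-1.810984, -0.986480)
  k2 = (-0.130908, 0.557738)
  → (-1.399055, -1.287847)
0.560000: (-1.399055, -1.287847)
  k1 = (-1.068517, 1.230019)
  predictor → (-1.783722, -0.845040)
  k2 = (0.103987, 0.356926)
  → (-1.572671, -1.002197)
(x_1(0.92), x_2(0.92)) ≈ (-1.5727, -1.0022)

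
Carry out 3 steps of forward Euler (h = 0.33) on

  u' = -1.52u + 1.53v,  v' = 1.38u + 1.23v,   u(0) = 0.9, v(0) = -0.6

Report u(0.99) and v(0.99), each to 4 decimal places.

-0.3473, -0.8306

Euler on (u,v): u_{n+1} = u_n + h·u', v_{n+1} = v_n + h·v'.
0.000000: (0.900000, -0.600000); f=(-2.286000, 0.504000) → (0.145620, -0.433680)
0.330000: (0.145620, -0.433680); f=(-0.884873, -0.332471) → (-0.146388, -0.543395)
0.660000: (-0.146388, -0.543395); f=(-0.608885, -0.870392) → (-0.347320, -0.830625)
(u(0.99), v(0.99)) ≈ (-0.3473, -0.8306)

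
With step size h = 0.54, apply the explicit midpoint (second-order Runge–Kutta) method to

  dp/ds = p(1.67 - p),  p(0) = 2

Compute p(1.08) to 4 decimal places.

Midpoint: k1 = f(s_n, p_n); k2 = f(s_n + h/2, p_n + (h/2)·k1); p_{n+1} = p_n + h·k2.
s=0.000000, p=2.000000:
  k1 = f(0.000000, 2.000000) = -0.660000
  k2 = f(0.270000, 1.821800) = -0.276549
  p ← 2.000000 + 0.54·(-0.276549) = 1.850663
s=0.540000, p=1.850663:
  k1 = f(0.540000, 1.850663) = -0.334347
  k2 = f(0.810000, 1.760390) = -0.159121
  p ← 1.850663 + 0.54·(-0.159121) = 1.764738
p(1.08) ≈ 1.7647

1.7647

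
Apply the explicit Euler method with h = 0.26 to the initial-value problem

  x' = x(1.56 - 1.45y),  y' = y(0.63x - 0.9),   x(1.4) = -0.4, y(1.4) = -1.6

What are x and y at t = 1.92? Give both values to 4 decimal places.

-1.4689, -0.7110

Euler on (x,y): x_{n+1} = x_n + h·x', y_{n+1} = y_n + h·y'.
1.400000: (-0.400000, -1.600000); f=(-1.552000, 1.843200) → (-0.803520, -1.120768)
1.660000: (-0.803520, -1.120768); f=(-2.559302, 1.576044) → (-1.468939, -0.710997)
(x(1.92), y(1.92)) ≈ (-1.4689, -0.7110)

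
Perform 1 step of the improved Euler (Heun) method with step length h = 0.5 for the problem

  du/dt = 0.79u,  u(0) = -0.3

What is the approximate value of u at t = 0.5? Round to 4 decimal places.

Heun: k1 = f(t_n, u_n); k2 = f(t_n + h, u_n + h·k1); u_{n+1} = u_n + (h/2)·(k1 + k2).
t=0.000000, u=-0.300000:
  k1 = f(0.000000, -0.300000) = -0.237000
  k2 = f(0.500000, -0.418500) = -0.330615
  u ← -0.300000 + (0.5/2)·(-0.237000 + (-0.330615)) = -0.441904
u(0.5) ≈ -0.4419

-0.4419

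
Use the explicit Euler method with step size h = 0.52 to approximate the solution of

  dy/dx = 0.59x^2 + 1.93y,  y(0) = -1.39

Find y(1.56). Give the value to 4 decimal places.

-10.6821

Euler: y_{n+1} = y_n + h·f(x_n, y_n).
x=0.000000, y=-1.390000: f=-2.682700 → y ← -1.390000 + 0.52·(-2.682700) = -2.785004
x=0.520000, y=-2.785004: f=-5.215522 → y ← -2.785004 + 0.52·(-5.215522) = -5.497075
x=1.040000, y=-5.497075: f=-9.971211 → y ← -5.497075 + 0.52·(-9.971211) = -10.682105
y(1.56) ≈ -10.6821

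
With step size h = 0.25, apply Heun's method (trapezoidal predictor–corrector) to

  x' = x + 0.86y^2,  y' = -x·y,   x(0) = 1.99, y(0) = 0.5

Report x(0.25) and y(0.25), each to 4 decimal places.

2.5901, 0.2958

Heun on (x,y): k1 = f(t_n, state_n); k2 = f(t_n + h, state_n + h·k1); state_{n+1} = state_n + (h/2)·(k1 + k2).
0.000000: (1.990000, 0.500000)
  k1 = (2.205000, -0.995000)
  predictor → (2.541250, 0.251250)
  k2 = (2.595539, -0.638489)
  → (2.590067, 0.295814)
(x(0.25), y(0.25)) ≈ (2.5901, 0.2958)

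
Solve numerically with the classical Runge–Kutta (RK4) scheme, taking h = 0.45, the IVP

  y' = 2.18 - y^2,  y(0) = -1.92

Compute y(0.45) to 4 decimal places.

-4.1352

RK4: k1 = f(x_n, y_n); k2 = f(x_n + h/2, y_n + (h/2)·k1); k3 = f(x_n + h/2, y_n + (h/2)·k2); k4 = f(x_n + h, y_n + h·k3); y_{n+1} = y_n + (h/6)·(k1 + 2k2 + 2k3 + k4).
x=0.000000, y=-1.920000:
  k1 = f(0.000000, -1.920000) = -1.506400
  k2 = f(0.225000, -2.258940) = -2.922810
  k3 = f(0.225000, -2.577632) = -4.464188
  k4 = f(0.450000, -3.928885) = -13.256134
  y ← -1.920000 + (0.45/6)·(k1 + 2k2 + 2k3 + k4) = -4.135240
y(0.45) ≈ -4.1352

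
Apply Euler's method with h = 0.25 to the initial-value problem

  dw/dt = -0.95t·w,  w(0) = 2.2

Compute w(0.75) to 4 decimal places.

Euler: w_{n+1} = w_n + h·f(t_n, w_n).
t=0.000000, w=2.200000: f=0.000000 → w ← 2.200000 + 0.25·0.000000 = 2.200000
t=0.250000, w=2.200000: f=-0.522500 → w ← 2.200000 + 0.25·(-0.522500) = 2.069375
t=0.500000, w=2.069375: f=-0.982953 → w ← 2.069375 + 0.25·(-0.982953) = 1.823637
w(0.75) ≈ 1.8236

1.8236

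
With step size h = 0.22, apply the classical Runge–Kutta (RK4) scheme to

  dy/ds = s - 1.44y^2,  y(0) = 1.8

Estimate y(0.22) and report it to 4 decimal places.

1.1649

RK4: k1 = f(s_n, y_n); k2 = f(s_n + h/2, y_n + (h/2)·k1); k3 = f(s_n + h/2, y_n + (h/2)·k2); k4 = f(s_n + h, y_n + h·k3); y_{n+1} = y_n + (h/6)·(k1 + 2k2 + 2k3 + k4).
s=0.000000, y=1.800000:
  k1 = f(0.000000, 1.800000) = -4.665600
  k2 = f(0.110000, 1.286784) = -2.274371
  k3 = f(0.110000, 1.549819) = -3.348793
  k4 = f(0.220000, 1.063266) = -1.407968
  y ← 1.800000 + (0.22/6)·(k1 + 2k2 + 2k3 + k4) = 1.164937
y(0.22) ≈ 1.1649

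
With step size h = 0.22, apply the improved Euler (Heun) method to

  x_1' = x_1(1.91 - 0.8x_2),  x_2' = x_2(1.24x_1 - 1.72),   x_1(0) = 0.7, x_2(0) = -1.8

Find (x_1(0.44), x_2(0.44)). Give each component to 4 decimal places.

2.6660, -1.7980

Heun on (x_1,x_2): k1 = f(s_n, state_n); k2 = f(s_n + h, state_n + h·k1); state_{n+1} = state_n + (h/2)·(k1 + k2).
0.000000: (0.700000, -1.800000)
  k1 = (2.345000, 1.533600)
  predictor → (1.215900, -1.462608)
  k2 = (3.745077, 0.310488)
  → (1.369908, -1.597150)
0.220000: (1.369908, -1.597150)
  k1 = (4.366885, 0.034041)
  predictor → (2.330623, -1.589661)
  k2 = (7.415411, -1.859860)
  → (2.665961, -1.797990)
(x_1(0.44), x_2(0.44)) ≈ (2.6660, -1.7980)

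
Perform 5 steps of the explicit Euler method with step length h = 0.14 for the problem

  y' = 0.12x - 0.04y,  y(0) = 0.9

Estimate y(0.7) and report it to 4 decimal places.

0.8985

Euler: y_{n+1} = y_n + h·f(x_n, y_n).
x=0.000000, y=0.900000: f=-0.036000 → y ← 0.900000 + 0.14·(-0.036000) = 0.894960
x=0.140000, y=0.894960: f=-0.018998 → y ← 0.894960 + 0.14·(-0.018998) = 0.892300
x=0.280000, y=0.892300: f=-0.002092 → y ← 0.892300 + 0.14·(-0.002092) = 0.892007
x=0.420000, y=0.892007: f=0.014720 → y ← 0.892007 + 0.14·0.014720 = 0.894068
x=0.560000, y=0.894068: f=0.031437 → y ← 0.894068 + 0.14·0.031437 = 0.898469
y(0.7) ≈ 0.8985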